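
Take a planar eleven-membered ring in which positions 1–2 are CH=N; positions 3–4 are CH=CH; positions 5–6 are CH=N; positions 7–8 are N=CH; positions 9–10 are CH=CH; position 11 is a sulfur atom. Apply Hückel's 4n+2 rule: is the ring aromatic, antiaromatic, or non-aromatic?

Antiaromatic

The p orbitals form a continuous loop: every atom in a ring double bond is sp² and brings one electron to the p orbital; each =N– nitrogen is pyridine-type (lone pair in the sp² plane, one electron in the p orbital); the sulfur donates one lone pair from its p orbital. The ring is fully conjugated.
Counting π electrons: 5 × 2 = 10 from the double-bond units + 2 from the S atom = 12.
With 12 = 4·3 π electrons, Hückel's rule classifies the planar ring as antiaromatic.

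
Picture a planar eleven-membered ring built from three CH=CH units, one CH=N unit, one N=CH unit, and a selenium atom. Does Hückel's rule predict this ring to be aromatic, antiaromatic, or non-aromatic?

Antiaromatic

Every ring atom contributes a p orbital perpendicular to the ring (each doubly-bonded ring atom is sp² with one p-orbital electron; the doubly-bonded nitrogens are pyridine-type — their lone pairs lie in the ring plane, leaving one electron in the p orbital; the selenium donates one lone pair from its p orbital), so the π system is cyclic and fully conjugated.
π-electron count: 5 × 2 = 10 from the double-bond units + 2 from the Se atom = 12.
12 = 4(3); a planar, fully conjugated 4n system is antiaromatic.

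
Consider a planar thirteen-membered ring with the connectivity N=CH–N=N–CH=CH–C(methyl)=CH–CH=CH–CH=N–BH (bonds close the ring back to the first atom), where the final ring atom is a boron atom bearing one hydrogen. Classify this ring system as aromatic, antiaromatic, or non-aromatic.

Antiaromatic

The p orbitals form a continuous loop: the double-bond atoms are sp², each contributing one p electron; each =N– nitrogen is pyridine-type (lone pair in the sp² plane, one electron in the p orbital); the boron has an empty p orbital. The ring is fully conjugated.
Adding the contributions, 6 × 2 = 12 from the double-bond units + 0 from the BH atom = 12.
With 12 = 4·3 π electrons, Hückel's rule classifies the planar ring as antiaromatic.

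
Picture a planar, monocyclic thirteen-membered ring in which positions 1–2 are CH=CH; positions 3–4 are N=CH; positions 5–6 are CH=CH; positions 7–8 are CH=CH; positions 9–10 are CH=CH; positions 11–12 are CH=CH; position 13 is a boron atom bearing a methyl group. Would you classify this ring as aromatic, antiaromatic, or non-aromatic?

Antiaromatic

All ring atoms are sp² and supply a p orbital to the ring (every atom in a ring double bond is sp² and brings one electron to the p orbital; the doubly-bonded nitrogens are pyridine-type — their lone pairs lie in the ring plane, leaving one electron in the p orbital; the boron has an empty p orbital); the conjugation is uninterrupted.
Tallying contributions gives 6 × 2 = 12 from the double-bond units + 0 from the B(methyl) atom = 12.
A 4n π count (12, n = 3) in a planar conjugated ring means antiaromatic.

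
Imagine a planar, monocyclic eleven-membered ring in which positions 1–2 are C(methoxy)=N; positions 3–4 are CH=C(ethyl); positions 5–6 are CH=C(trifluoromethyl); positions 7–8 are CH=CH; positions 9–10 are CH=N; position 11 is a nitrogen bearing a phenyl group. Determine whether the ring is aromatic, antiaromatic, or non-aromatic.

Every ring atom contributes a p orbital perpendicular to the ring (the double-bond atoms are sp², each contributing one p electron; each =N– nitrogen is pyridine-type (lone pair in the sp² plane, one electron in the p orbital); the pyrrole-type nitrogen donates its lone pair from the p orbital), so the π system is cyclic and fully conjugated.
Counting π electrons: 5 × 2 = 10 from the double-bond units + 2 from the N(phenyl) atom = 12.
A 4n π count (12, n = 3) in a planar conjugated ring means antiaromatic.

Antiaromatic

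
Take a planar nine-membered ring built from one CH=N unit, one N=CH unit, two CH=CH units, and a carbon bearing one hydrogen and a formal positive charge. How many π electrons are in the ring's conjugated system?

8

The p orbitals form a continuous loop: each doubly-bonded ring atom is sp² with one p-orbital electron; the doubly-bonded nitrogens are pyridine-type — their lone pairs lie in the ring plane, leaving one electron in the p orbital; the carbocation has an empty p orbital. The ring is fully conjugated.
π-electron count: 4 × 2 = 8 from the double-bond units + 0 from the CH(+) atom = 8.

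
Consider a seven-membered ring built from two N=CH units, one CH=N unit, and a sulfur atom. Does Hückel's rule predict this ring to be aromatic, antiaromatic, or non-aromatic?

The p orbitals form a continuous loop: every atom in a ring double bond is sp² and brings one electron to the p orbital; each =N– nitrogen is pyridine-type (lone pair in the sp² plane, one electron in the p orbital); the sulfur donates one lone pair from its p orbital. The ring is fully conjugated.
π-electron count: 3 × 2 = 6 from the double-bond units + 2 from the S atom = 8.
With 8 = 4·2 π electrons, Hückel's rule classifies the planar ring as antiaromatic.

Antiaromatic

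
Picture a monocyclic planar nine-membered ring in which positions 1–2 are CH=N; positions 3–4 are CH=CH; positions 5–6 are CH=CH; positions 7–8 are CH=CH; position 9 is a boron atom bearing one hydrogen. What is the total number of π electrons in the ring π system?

All ring atoms are sp² and supply a p orbital to the ring (the double-bond atoms are sp², each contributing one p electron; the doubly-bonded nitrogens are pyridine-type — their lone pairs lie in the ring plane, leaving one electron in the p orbital; the boron has an empty p orbital); the conjugation is uninterrupted.
Tallying contributions gives 4 × 2 = 8 from the double-bond units + 0 from the BH atom = 8.

8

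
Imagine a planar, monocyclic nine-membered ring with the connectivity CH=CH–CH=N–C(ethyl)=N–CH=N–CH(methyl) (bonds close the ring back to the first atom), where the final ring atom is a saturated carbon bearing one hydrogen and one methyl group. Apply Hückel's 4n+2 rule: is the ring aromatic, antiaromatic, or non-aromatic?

Non-aromatic

At the CH(methyl) position, that saturated carbon is sp³ and has no p orbital in the ring π system; the ring's p-orbital overlap is broken there.
Without a continuous loop of overlapping p orbitals the Hückel electron count never comes into play.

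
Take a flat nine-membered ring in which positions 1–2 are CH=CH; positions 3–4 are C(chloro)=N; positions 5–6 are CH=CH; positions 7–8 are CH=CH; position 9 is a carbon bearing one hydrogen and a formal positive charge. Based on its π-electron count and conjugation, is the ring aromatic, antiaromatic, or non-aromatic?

The p orbitals form a continuous loop: each doubly-bonded ring atom is sp² with one p-orbital electron; the doubly-bonded nitrogens are pyridine-type — their lone pairs lie in the ring plane, leaving one electron in the p orbital; the carbocation has an empty p orbital. The ring is fully conjugated.
Counting π electrons: 4 × 2 = 8 from the double-bond units + 0 from the CH(+) atom = 8.
8 is a 4n count (n = 2), so the planar conjugated ring is antiaromatic.

Antiaromatic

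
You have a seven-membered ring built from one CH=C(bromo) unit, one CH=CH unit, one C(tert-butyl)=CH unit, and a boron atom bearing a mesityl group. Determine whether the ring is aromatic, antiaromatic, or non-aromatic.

Check conjugation: the double-bond atoms are sp², each contributing one p electron; the boron has an empty p orbital — every position has a p orbital, so the cyclic π system is continuous.
Adding the contributions, 3 × 2 = 6 from the double-bond units + 0 from the B(mesityl) atom = 6.
With 6 π electrons (n = 1), the Hückel 4n+2 condition holds.

Aromatic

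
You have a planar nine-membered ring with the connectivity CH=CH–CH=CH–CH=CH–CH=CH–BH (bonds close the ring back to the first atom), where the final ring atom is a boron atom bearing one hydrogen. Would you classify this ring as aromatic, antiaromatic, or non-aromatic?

Every ring atom contributes a p orbital perpendicular to the ring (every atom in a ring double bond is sp² and brings one electron to the p orbital; the boron has an empty p orbital), so the π system is cyclic and fully conjugated.
Counting π electrons: 4 × 2 = 8 from the double-bond units + 0 from the BH atom = 8.
With 8 = 4·2 π electrons, Hückel's rule classifies the planar ring as antiaromatic.

Antiaromatic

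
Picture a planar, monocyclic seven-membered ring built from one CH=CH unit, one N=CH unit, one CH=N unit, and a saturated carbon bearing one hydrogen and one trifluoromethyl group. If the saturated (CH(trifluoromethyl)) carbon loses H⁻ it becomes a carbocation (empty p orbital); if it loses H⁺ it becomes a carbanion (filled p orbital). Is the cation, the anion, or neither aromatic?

The cation

In both ions every ring atom is sp² and contributes a p orbital, so both rings are fully conjugated.
Cation: 3 × 2 + 0 = 6 π electrons → 4(1)+2, aromatic.
Anion: 3 × 2 + 2 = 8 π electrons → 4(2), antiaromatic.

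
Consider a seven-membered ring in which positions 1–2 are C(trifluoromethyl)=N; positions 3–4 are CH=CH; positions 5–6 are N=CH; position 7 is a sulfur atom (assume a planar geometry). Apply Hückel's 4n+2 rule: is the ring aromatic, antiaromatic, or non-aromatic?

Antiaromatic

All ring atoms are sp² and supply a p orbital to the ring (each doubly-bonded ring atom is sp² with one p-orbital electron; each sp² =N– keeps its lone pair in-plane and puts one electron into the π system; the sulfur donates one lone pair from its p orbital); the conjugation is uninterrupted.
Counting π electrons: 3 × 2 = 6 from the double-bond units + 2 from the S atom = 8.
8 = 4(2); a planar, fully conjugated 4n system is antiaromatic.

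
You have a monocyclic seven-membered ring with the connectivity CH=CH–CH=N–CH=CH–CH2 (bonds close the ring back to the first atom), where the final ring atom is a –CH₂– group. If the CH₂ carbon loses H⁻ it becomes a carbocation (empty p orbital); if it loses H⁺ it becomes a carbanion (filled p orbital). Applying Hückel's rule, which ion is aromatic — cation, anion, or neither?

In either ion the ring is fully conjugated: every atom, including the new sp² carbon, supplies a p orbital.
Cation: 3 × 2 + 0 = 6 π electrons → 4(1)+2, aromatic.
Anion: 3 × 2 + 2 = 8 π electrons → 4(2), antiaromatic.

The cation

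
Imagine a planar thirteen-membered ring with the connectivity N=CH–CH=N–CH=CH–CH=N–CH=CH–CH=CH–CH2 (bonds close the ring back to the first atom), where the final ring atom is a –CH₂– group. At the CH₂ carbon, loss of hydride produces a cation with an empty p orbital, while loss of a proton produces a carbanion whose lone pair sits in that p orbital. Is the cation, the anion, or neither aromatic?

The anion

Both ions have a continuous loop of p orbitals — each ring atom is sp².
Cation: 6 × 2 + 0 = 12 π electrons → 4(3), antiaromatic.
Anion: 6 × 2 + 2 = 14 π electrons → 4(3)+2, aromatic.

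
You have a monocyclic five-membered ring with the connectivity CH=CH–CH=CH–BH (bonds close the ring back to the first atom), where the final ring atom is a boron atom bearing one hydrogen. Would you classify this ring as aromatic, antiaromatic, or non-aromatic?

All ring atoms are sp² and supply a p orbital to the ring (the double-bond atoms are sp², each contributing one p electron; the boron has an empty p orbital); the conjugation is uninterrupted.
π-electron count: 2 × 2 = 4 from the double-bond units + 0 from the BH atom = 4.
4 is a 4n count (n = 1), so the planar conjugated ring is antiaromatic.

Antiaromatic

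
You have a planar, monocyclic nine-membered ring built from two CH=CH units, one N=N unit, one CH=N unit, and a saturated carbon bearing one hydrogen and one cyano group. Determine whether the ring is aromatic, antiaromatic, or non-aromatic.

Non-aromatic

At the CH(cyano) position, that saturated carbon is sp³ and has no p orbital in the ring π system; the ring's p-orbital overlap is broken there.
Broken conjugation rules out both aromaticity and antiaromaticity.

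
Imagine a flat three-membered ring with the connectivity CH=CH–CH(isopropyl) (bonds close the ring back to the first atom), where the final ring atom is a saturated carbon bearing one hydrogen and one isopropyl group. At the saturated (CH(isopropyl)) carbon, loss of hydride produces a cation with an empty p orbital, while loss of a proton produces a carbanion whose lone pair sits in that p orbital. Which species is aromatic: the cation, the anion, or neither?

The cation

Once that carbon is sp², every ring atom has a p orbital and both ions are fully conjugated.
Cation: 1 × 2 + 0 = 2 π electrons → 4(0)+2, aromatic.
Anion: 1 × 2 + 2 = 4 π electrons → 4(1), antiaromatic.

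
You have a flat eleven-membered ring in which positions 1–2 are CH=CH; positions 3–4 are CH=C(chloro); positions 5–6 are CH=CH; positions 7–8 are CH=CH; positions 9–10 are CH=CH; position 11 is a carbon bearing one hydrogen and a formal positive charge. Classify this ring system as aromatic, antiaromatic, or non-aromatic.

Aromatic

Check conjugation: each doubly-bonded ring atom is sp² with one p-orbital electron; the carbocation has an empty p orbital — every position has a p orbital, so the cyclic π system is continuous.
Tallying contributions gives 5 × 2 = 10 from the double-bond units + 0 from the CH(+) atom = 10.
10 = 4(2) + 2, which satisfies Hückel's 4n+2 rule.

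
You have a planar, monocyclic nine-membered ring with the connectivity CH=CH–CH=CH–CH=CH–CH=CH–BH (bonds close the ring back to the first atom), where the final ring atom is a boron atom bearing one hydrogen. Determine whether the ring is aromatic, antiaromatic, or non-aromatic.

The p orbitals form a continuous loop: each doubly-bonded ring atom is sp² with one p-orbital electron; the boron has an empty p orbital. The ring is fully conjugated.
Tallying contributions gives 4 × 2 = 8 from the double-bond units + 0 from the BH atom = 8.
A 4n π count (8, n = 2) in a planar conjugated ring means antiaromatic.

Antiaromatic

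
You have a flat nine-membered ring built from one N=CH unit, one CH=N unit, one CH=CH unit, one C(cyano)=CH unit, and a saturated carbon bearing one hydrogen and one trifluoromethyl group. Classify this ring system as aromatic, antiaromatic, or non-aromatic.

Non-aromatic

At the CH(trifluoromethyl) position, that saturated carbon is sp³ and has no p orbital in the ring π system; the ring's p-orbital overlap is broken there.
A ring that is not fully conjugated cannot be aromatic or antiaromatic regardless of its π-electron count.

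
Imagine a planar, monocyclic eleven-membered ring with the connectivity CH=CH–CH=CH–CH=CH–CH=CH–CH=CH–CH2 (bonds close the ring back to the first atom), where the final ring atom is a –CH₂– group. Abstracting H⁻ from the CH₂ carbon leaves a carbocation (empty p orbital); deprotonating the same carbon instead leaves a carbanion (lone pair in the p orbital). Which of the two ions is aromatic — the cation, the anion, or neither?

The cation

In both ions every ring atom is sp² and contributes a p orbital, so both rings are fully conjugated.
Cation: 5 × 2 + 0 = 10 π electrons → 4(2)+2, aromatic.
Anion: 5 × 2 + 2 = 12 π electrons → 4(3), antiaromatic.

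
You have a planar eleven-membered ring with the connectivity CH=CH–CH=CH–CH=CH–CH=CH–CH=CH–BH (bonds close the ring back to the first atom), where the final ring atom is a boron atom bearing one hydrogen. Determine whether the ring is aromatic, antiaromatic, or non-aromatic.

Every ring atom contributes a p orbital perpendicular to the ring (each doubly-bonded ring atom is sp² with one p-orbital electron; the boron has an empty p orbital), so the π system is cyclic and fully conjugated.
Tallying contributions gives 5 × 2 = 10 from the double-bond units + 0 from the BH atom = 10.
10 = 4(2) + 2, which satisfies Hückel's 4n+2 rule.

Aromatic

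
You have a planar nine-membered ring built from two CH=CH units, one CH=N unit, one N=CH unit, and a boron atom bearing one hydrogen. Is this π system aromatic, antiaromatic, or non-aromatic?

Check conjugation: each doubly-bonded ring atom is sp² with one p-orbital electron; each =N– nitrogen is pyridine-type (lone pair in the sp² plane, one electron in the p orbital); the boron has an empty p orbital — every position has a p orbital, so the cyclic π system is continuous.
Counting π electrons: 4 × 2 = 8 from the double-bond units + 0 from the BH atom = 8.
8 is a 4n count (n = 2), so the planar conjugated ring is antiaromatic.

Antiaromatic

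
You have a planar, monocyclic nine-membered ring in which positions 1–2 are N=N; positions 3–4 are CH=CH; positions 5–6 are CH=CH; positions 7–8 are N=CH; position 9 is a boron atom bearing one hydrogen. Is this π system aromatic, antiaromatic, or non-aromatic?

The p orbitals form a continuous loop: every atom in a ring double bond is sp² and brings one electron to the p orbital; each =N– nitrogen is pyridine-type (lone pair in the sp² plane, one electron in the p orbital); the boron has an empty p orbital. The ring is fully conjugated.
Adding the contributions, 4 × 2 = 8 from the double-bond units + 0 from the BH atom = 8.
8 is a 4n count (n = 2), so the planar conjugated ring is antiaromatic.

Antiaromatic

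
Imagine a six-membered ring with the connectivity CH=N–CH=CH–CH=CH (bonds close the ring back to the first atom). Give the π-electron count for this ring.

Check conjugation: each doubly-bonded ring atom is sp² with one p-orbital electron; each sp² =N– keeps its lone pair in-plane and puts one electron into the π system — every position has a p orbital, so the cyclic π system is continuous.
Adding the contributions, 3 × 2 = 6 from the 3 double-bond units.

6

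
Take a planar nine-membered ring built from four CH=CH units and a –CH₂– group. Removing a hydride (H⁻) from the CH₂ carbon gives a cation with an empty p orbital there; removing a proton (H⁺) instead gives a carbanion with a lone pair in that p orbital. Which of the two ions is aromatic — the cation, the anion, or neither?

In both ions every ring atom is sp² and contributes a p orbital, so both rings are fully conjugated.
Cation: 4 × 2 + 0 = 8 π electrons → 4(2), antiaromatic.
Anion: 4 × 2 + 2 = 10 π electrons → 4(2)+2, aromatic.

The anion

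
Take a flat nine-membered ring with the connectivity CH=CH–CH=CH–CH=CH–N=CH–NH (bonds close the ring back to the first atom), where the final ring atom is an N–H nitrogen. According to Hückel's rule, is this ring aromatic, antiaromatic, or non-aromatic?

Check conjugation: each doubly-bonded ring atom is sp² with one p-orbital electron; each =N– nitrogen is pyridine-type (lone pair in the sp² plane, one electron in the p orbital); the pyrrole-type nitrogen donates its lone pair from the p orbital — every position has a p orbital, so the cyclic π system is continuous.
Counting π electrons: 4 × 2 = 8 from the double-bond units + 2 from the NH atom = 10.
10 = 4(2) + 2, which satisfies Hückel's 4n+2 rule.

Aromatic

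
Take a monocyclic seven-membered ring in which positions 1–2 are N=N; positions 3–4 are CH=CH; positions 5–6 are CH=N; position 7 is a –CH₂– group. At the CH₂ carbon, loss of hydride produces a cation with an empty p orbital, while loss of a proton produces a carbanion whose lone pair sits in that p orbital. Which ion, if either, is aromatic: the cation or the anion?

In both ions every ring atom is sp² and contributes a p orbital, so both rings are fully conjugated.
Cation: 3 × 2 + 0 = 6 π electrons → 4(1)+2, aromatic.
Anion: 3 × 2 + 2 = 8 π electrons → 4(2), antiaromatic.

The cation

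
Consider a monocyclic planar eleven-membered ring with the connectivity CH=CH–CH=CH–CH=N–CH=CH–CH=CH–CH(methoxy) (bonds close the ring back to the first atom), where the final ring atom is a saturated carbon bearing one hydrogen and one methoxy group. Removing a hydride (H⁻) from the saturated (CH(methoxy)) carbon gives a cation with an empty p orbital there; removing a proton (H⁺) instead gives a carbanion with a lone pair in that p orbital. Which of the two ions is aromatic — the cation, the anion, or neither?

In either ion the ring is fully conjugated: every atom, including the new sp² carbon, supplies a p orbital.
Cation: 5 × 2 + 0 = 10 π electrons → 4(2)+2, aromatic.
Anion: 5 × 2 + 2 = 12 π electrons → 4(3), antiaromatic.

The cation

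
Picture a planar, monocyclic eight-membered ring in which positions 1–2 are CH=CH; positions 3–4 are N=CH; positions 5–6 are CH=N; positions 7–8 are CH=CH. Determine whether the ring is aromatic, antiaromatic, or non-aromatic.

Antiaromatic

The p orbitals form a continuous loop: the double-bond atoms are sp², each contributing one p electron; each =N– nitrogen is pyridine-type (lone pair in the sp² plane, one electron in the p orbital). The ring is fully conjugated.
Counting π electrons: 4 × 2 = 8 from the 4 double-bond units.
With 8 = 4·2 π electrons, Hückel's rule classifies the planar ring as antiaromatic.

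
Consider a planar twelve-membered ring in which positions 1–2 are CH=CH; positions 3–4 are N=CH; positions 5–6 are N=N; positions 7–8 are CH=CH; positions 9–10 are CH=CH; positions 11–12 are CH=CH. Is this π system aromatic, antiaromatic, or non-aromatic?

All ring atoms are sp² and supply a p orbital to the ring (every atom in a ring double bond is sp² and brings one electron to the p orbital; the doubly-bonded nitrogens are pyridine-type — their lone pairs lie in the ring plane, leaving one electron in the p orbital); the conjugation is uninterrupted.
Tallying contributions gives 6 × 2 = 12 from the 6 double-bond units.
A 4n π count (12, n = 3) in a planar conjugated ring means antiaromatic.

Antiaromatic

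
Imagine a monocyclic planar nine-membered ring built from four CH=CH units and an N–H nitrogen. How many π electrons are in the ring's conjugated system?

10

The p orbitals form a continuous loop: each doubly-bonded ring atom is sp² with one p-orbital electron; the pyrrole-type nitrogen donates its lone pair from the p orbital. The ring is fully conjugated.
π-electron count: 4 × 2 = 8 from the double-bond units + 2 from the NH atom = 10.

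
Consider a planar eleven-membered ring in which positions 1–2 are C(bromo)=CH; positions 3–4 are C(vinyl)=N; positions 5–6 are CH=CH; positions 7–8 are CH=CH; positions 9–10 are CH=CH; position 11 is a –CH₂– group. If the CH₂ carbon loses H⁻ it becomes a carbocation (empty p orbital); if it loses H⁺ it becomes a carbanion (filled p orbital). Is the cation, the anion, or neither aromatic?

Both ions have a continuous loop of p orbitals — each ring atom is sp².
Cation: 5 × 2 + 0 = 10 π electrons → 4(2)+2, aromatic.
Anion: 5 × 2 + 2 = 12 π electrons → 4(3), antiaromatic.

The cation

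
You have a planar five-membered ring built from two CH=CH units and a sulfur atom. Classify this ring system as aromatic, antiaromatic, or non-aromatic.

The p orbitals form a continuous loop: every atom in a ring double bond is sp² and brings one electron to the p orbital; the sulfur donates one lone pair from its p orbital. The ring is fully conjugated.
Adding the contributions, 2 × 2 = 4 from the double-bond units + 2 from the S atom = 6.
With 6 π electrons (n = 1), the Hückel 4n+2 condition holds.
This is thiophene.

Aromatic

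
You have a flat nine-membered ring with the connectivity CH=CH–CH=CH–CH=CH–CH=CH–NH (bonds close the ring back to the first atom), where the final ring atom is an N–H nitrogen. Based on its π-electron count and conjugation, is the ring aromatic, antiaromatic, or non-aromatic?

Aromatic

All ring atoms are sp² and supply a p orbital to the ring (every atom in a ring double bond is sp² and brings one electron to the p orbital; the pyrrole-type nitrogen donates its lone pair from the p orbital); the conjugation is uninterrupted.
Tallying contributions gives 4 × 2 = 8 from the double-bond units + 2 from the NH atom = 10.
10 = 4(2) + 2, which satisfies Hückel's 4n+2 rule.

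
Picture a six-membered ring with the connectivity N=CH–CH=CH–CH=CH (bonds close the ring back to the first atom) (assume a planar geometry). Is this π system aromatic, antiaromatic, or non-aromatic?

Every ring atom contributes a p orbital perpendicular to the ring (the double-bond atoms are sp², each contributing one p electron; the doubly-bonded nitrogens are pyridine-type — their lone pairs lie in the ring plane, leaving one electron in the p orbital), so the π system is cyclic and fully conjugated.
Tallying contributions gives 3 × 2 = 6 from the 3 double-bond units.
Since 6 = 4·1 + 2, the ring meets the 4n+2 criterion.

Aromatic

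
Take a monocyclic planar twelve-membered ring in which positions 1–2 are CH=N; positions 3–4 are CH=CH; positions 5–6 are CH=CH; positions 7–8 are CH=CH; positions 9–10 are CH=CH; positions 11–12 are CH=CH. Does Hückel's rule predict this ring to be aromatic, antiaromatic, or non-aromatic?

Antiaromatic

Every ring atom contributes a p orbital perpendicular to the ring (each doubly-bonded ring atom is sp² with one p-orbital electron; each sp² =N– keeps its lone pair in-plane and puts one electron into the π system), so the π system is cyclic and fully conjugated.
Tallying contributions gives 6 × 2 = 12 from the 6 double-bond units.
12 is a 4n count (n = 3), so the planar conjugated ring is antiaromatic.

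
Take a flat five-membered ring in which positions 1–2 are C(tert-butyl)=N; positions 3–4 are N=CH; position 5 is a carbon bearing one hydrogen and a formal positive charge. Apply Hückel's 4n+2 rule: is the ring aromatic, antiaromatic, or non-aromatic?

All ring atoms are sp² and supply a p orbital to the ring (the double-bond atoms are sp², each contributing one p electron; the doubly-bonded nitrogens are pyridine-type — their lone pairs lie in the ring plane, leaving one electron in the p orbital; the carbocation has an empty p orbital); the conjugation is uninterrupted.
Counting π electrons: 2 × 2 = 4 from the double-bond units + 0 from the CH(+) atom = 4.
4 is a 4n count (n = 1), so the planar conjugated ring is antiaromatic.

Antiaromatic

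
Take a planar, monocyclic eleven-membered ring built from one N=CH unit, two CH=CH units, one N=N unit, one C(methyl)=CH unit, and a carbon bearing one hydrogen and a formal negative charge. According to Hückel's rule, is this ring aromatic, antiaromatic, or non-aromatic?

Antiaromatic

All ring atoms are sp² and supply a p orbital to the ring (every atom in a ring double bond is sp² and brings one electron to the p orbital; each sp² =N– keeps its lone pair in-plane and puts one electron into the π system; the carbanion's lone pair occupies the p orbital); the conjugation is uninterrupted.
π-electron count: 5 × 2 = 10 from the double-bond units + 2 from the CH(-) atom = 12.
12 = 4(3); a planar, fully conjugated 4n system is antiaromatic.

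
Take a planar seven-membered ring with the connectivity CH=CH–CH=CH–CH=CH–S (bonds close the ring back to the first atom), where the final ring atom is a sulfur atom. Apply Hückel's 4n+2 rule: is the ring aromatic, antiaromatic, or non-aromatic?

Antiaromatic

All ring atoms are sp² and supply a p orbital to the ring (every atom in a ring double bond is sp² and brings one electron to the p orbital; the sulfur donates one lone pair from its p orbital); the conjugation is uninterrupted.
Counting π electrons: 3 × 2 = 6 from the double-bond units + 2 from the S atom = 8.
8 = 4(2); a planar, fully conjugated 4n system is antiaromatic.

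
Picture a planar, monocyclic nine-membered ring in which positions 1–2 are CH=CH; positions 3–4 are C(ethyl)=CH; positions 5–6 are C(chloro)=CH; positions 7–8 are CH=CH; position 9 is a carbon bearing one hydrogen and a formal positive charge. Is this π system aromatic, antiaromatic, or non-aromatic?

Every ring atom contributes a p orbital perpendicular to the ring (every atom in a ring double bond is sp² and brings one electron to the p orbital; the carbocation has an empty p orbital), so the π system is cyclic and fully conjugated.
π-electron count: 4 × 2 = 8 from the double-bond units + 0 from the CH(+) atom = 8.
8 is a 4n count (n = 2), so the planar conjugated ring is antiaromatic.

Antiaromatic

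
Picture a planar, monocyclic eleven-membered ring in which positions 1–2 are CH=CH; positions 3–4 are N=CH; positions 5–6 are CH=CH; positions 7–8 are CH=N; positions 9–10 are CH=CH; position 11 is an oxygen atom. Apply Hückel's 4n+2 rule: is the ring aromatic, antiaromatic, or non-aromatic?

Antiaromatic

Check conjugation: each doubly-bonded ring atom is sp² with one p-orbital electron; the doubly-bonded nitrogens are pyridine-type — their lone pairs lie in the ring plane, leaving one electron in the p orbital; the oxygen donates one lone pair from its p orbital — every position has a p orbital, so the cyclic π system is continuous.
Counting π electrons: 5 × 2 = 10 from the double-bond units + 2 from the O atom = 12.
A 4n π count (12, n = 3) in a planar conjugated ring means antiaromatic.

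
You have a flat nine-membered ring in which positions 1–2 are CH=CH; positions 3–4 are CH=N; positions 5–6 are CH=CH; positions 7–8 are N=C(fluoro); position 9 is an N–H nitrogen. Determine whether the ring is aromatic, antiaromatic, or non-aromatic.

Aromatic

Every ring atom contributes a p orbital perpendicular to the ring (each doubly-bonded ring atom is sp² with one p-orbital electron; each sp² =N– keeps its lone pair in-plane and puts one electron into the π system; the pyrrole-type nitrogen donates its lone pair from the p orbital), so the π system is cyclic and fully conjugated.
Tallying contributions gives 4 × 2 = 8 from the double-bond units + 2 from the NH atom = 10.
Since 10 = 4·2 + 2, the ring meets the 4n+2 criterion.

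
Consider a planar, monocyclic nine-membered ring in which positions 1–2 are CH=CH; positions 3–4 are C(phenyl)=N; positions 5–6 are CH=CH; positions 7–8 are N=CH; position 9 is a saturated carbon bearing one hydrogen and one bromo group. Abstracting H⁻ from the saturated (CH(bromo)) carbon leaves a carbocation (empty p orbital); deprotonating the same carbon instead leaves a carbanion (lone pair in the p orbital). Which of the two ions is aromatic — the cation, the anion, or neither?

The anion

Once that carbon is sp², every ring atom has a p orbital and both ions are fully conjugated.
Cation: 4 × 2 + 0 = 8 π electrons → 4(2), antiaromatic.
Anion: 4 × 2 + 2 = 10 π electrons → 4(2)+2, aromatic.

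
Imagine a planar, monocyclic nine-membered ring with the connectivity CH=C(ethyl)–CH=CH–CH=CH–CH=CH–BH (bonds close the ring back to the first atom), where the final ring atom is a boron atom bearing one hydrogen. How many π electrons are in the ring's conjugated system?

All ring atoms are sp² and supply a p orbital to the ring (the double-bond atoms are sp², each contributing one p electron; the boron has an empty p orbital); the conjugation is uninterrupted.
Adding the contributions, 4 × 2 = 8 from the double-bond units + 0 from the BH atom = 8.

8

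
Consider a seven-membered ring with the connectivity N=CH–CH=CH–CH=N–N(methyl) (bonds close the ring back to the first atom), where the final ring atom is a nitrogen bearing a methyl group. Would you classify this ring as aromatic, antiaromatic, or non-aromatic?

Antiaromatic

The p orbitals form a continuous loop: every atom in a ring double bond is sp² and brings one electron to the p orbital; the doubly-bonded nitrogens are pyridine-type — their lone pairs lie in the ring plane, leaving one electron in the p orbital; the pyrrole-type nitrogen donates its lone pair from the p orbital. The ring is fully conjugated.
Counting π electrons: 3 × 2 = 6 from the double-bond units + 2 from the N(methyl) atom = 8.
With 8 = 4·2 π electrons, Hückel's rule classifies the planar ring as antiaromatic.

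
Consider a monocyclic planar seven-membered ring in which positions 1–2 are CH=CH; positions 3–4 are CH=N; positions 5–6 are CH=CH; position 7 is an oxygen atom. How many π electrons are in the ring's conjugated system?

8

The p orbitals form a continuous loop: every atom in a ring double bond is sp² and brings one electron to the p orbital; the doubly-bonded nitrogens are pyridine-type — their lone pairs lie in the ring plane, leaving one electron in the p orbital; the oxygen donates one lone pair from its p orbital. The ring is fully conjugated.
Counting π electrons: 3 × 2 = 6 from the double-bond units + 2 from the O atom = 8.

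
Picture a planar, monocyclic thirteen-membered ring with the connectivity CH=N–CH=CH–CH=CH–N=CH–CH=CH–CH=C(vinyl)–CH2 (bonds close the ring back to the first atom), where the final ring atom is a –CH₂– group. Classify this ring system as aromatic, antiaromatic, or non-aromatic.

Non-aromatic

The CH2 carbon is saturated: the tetrahedral CH₂ carbon is sp³ and has no p orbital in the ring π system. Conjugation is not continuous around the ring.
Without a continuous loop of overlapping p orbitals the Hückel electron count never comes into play.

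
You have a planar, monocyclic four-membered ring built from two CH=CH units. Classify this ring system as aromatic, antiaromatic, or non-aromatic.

Antiaromatic

The p orbitals form a continuous loop: each doubly-bonded ring atom is sp² with one p-orbital electron. The ring is fully conjugated.
π-electron count: 2 × 2 = 4 from the 2 double-bond units.
4 is a 4n count (n = 1), so the planar conjugated ring is antiaromatic.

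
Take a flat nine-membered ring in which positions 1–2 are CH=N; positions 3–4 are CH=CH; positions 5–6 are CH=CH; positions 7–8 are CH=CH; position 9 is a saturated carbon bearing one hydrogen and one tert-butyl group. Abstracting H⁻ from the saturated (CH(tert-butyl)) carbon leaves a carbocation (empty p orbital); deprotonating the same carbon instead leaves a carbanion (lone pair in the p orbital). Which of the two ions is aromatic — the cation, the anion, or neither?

In both ions every ring atom is sp² and contributes a p orbital, so both rings are fully conjugated.
Cation: 4 × 2 + 0 = 8 π electrons → 4(2), antiaromatic.
Anion: 4 × 2 + 2 = 10 π electrons → 4(2)+2, aromatic.

The anion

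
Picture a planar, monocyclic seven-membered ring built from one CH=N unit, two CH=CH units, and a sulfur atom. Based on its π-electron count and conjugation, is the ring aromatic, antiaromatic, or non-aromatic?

Antiaromatic

Check conjugation: each doubly-bonded ring atom is sp² with one p-orbital electron; each sp² =N– keeps its lone pair in-plane and puts one electron into the π system; the sulfur donates one lone pair from its p orbital — every position has a p orbital, so the cyclic π system is continuous.
π-electron count: 3 × 2 = 6 from the double-bond units + 2 from the S atom = 8.
8 is a 4n count (n = 2), so the planar conjugated ring is antiaromatic.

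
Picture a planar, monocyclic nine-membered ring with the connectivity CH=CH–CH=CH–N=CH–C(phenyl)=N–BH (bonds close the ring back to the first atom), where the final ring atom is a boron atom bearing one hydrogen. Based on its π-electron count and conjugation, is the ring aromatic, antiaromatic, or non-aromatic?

Check conjugation: every atom in a ring double bond is sp² and brings one electron to the p orbital; each =N– nitrogen is pyridine-type (lone pair in the sp² plane, one electron in the p orbital); the boron has an empty p orbital — every position has a p orbital, so the cyclic π system is continuous.
Counting π electrons: 4 × 2 = 8 from the double-bond units + 0 from the BH atom = 8.
8 = 4(2); a planar, fully conjugated 4n system is antiaromatic.

Antiaromatic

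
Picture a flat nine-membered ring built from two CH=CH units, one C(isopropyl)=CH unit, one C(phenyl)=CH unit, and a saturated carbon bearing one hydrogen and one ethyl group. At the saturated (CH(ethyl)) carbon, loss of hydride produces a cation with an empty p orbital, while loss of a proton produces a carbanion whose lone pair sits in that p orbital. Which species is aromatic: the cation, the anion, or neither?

In either ion the ring is fully conjugated: every atom, including the new sp² carbon, supplies a p orbital.
Cation: 4 × 2 + 0 = 8 π electrons → 4(2), antiaromatic.
Anion: 4 × 2 + 2 = 10 π electrons → 4(2)+2, aromatic.

The anion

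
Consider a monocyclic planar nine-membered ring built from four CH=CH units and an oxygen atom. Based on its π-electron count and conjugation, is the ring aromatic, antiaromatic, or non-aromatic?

Aromatic

Check conjugation: the double-bond atoms are sp², each contributing one p electron; the oxygen donates one lone pair from its p orbital — every position has a p orbital, so the cyclic π system is continuous.
Tallying contributions gives 4 × 2 = 8 from the double-bond units + 2 from the O atom = 10.
Since 10 = 4·2 + 2, the ring meets the 4n+2 criterion.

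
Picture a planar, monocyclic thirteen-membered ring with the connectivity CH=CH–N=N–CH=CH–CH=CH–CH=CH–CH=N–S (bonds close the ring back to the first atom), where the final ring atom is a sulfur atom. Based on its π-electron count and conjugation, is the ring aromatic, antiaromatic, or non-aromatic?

Aromatic

Check conjugation: each doubly-bonded ring atom is sp² with one p-orbital electron; the doubly-bonded nitrogens are pyridine-type — their lone pairs lie in the ring plane, leaving one electron in the p orbital; the sulfur donates one lone pair from its p orbital — every position has a p orbital, so the cyclic π system is continuous.
π-electron count: 6 × 2 = 12 from the double-bond units + 2 from the S atom = 14.
With 14 π electrons (n = 3), the Hückel 4n+2 condition holds.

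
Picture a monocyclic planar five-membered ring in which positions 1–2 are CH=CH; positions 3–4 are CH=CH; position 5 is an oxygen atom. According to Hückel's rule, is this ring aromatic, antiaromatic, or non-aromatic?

Aromatic

Check conjugation: each doubly-bonded ring atom is sp² with one p-orbital electron; the oxygen donates one lone pair from its p orbital — every position has a p orbital, so the cyclic π system is continuous.
Counting π electrons: 2 × 2 = 4 from the double-bond units + 2 from the O atom = 6.
With 6 π electrons (n = 1), the Hückel 4n+2 condition holds.
(This ring is furan.)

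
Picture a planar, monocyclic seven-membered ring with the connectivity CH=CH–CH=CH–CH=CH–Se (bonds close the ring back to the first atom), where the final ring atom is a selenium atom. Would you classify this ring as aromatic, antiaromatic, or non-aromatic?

All ring atoms are sp² and supply a p orbital to the ring (the double-bond atoms are sp², each contributing one p electron; the selenium donates one lone pair from its p orbital); the conjugation is uninterrupted.
π-electron count: 3 × 2 = 6 from the double-bond units + 2 from the Se atom = 8.
With 8 = 4·2 π electrons, Hückel's rule classifies the planar ring as antiaromatic.

Antiaromatic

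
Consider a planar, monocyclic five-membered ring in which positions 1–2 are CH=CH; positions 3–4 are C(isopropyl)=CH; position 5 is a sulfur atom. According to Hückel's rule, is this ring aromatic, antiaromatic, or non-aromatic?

Aromatic

Check conjugation: each doubly-bonded ring atom is sp² with one p-orbital electron; the sulfur donates one lone pair from its p orbital — every position has a p orbital, so the cyclic π system is continuous.
Counting π electrons: 2 × 2 = 4 from the double-bond units + 2 from the S atom = 6.
Since 6 = 4·1 + 2, the ring meets the 4n+2 criterion.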